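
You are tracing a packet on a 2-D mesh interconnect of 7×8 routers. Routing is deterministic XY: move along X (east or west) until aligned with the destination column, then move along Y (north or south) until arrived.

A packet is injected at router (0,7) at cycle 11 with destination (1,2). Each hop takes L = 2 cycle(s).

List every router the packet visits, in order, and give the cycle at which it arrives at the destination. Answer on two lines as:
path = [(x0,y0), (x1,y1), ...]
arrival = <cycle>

path = [(0,7), (1,7), (1,6), (1,5), (1,4), (1,3), (1,2)]
arrival = 23

  0. router=(0,7) cycle=11 (inject)
  1. router=(1,7) cycle=13 dir=E
  2. router=(1,6) cycle=15 dir=S
  3. router=(1,5) cycle=17 dir=S
  4. router=(1,4) cycle=19 dir=S
  5. router=(1,3) cycle=21 dir=S
  6. router=(1,2) cycle=23 dir=S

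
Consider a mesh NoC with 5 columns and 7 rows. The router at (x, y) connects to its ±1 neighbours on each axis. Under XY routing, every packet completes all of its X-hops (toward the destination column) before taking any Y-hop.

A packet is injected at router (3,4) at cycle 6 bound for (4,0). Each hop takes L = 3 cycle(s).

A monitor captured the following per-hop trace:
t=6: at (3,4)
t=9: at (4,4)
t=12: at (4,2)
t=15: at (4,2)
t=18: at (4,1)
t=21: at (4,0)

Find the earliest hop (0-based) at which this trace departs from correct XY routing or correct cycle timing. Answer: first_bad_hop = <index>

[1] (+1,+0) / 3c ⇒ ok
[2] (+0,-2) / 3c ⇒ BAD: non-unit step

first_bad_hop = 2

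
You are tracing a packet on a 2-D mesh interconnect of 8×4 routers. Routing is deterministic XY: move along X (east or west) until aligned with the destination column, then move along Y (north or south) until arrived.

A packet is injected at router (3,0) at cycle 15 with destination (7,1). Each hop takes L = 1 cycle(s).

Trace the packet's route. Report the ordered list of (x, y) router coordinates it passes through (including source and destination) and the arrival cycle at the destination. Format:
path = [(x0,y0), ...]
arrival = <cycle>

hop 0: (3,0) @ cyc 15
hop 1: (4,0) @ cyc 16  [E]
hop 2: (5,0) @ cyc 17  [E]
hop 3: (6,0) @ cyc 18  [E]
hop 4: (7,0) @ cyc 19  [E]
hop 5: (7,1) @ cyc 20  [N]

path = [(3,0), (4,0), (5,0), (6,0), (7,0), (7,1)]
arrival = 20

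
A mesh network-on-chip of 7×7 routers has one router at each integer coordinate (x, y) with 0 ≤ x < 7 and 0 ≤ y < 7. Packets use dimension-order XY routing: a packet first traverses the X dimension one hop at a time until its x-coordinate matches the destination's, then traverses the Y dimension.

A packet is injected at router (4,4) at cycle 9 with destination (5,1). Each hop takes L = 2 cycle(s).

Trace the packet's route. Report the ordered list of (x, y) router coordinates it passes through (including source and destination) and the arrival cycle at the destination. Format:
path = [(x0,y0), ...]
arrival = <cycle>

path = [(4,4), (5,4), (5,3), (5,2), (5,1)]
arrival = 17

  0. router=(4,4) cycle=9 (inject)
  1. router=(5,4) cycle=11 dir=E
  2. router=(5,3) cycle=13 dir=S
  3. router=(5,2) cycle=15 dir=S
  4. router=(5,1) cycle=17 dir=S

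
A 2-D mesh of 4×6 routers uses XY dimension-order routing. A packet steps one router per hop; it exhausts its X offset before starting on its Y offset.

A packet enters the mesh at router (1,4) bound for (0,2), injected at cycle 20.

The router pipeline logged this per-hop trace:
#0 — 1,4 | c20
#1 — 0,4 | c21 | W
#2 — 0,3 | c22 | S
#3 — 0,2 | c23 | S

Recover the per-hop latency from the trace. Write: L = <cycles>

From hop 0 (20) to hop 1 (21): +1 cycles.
That increment is L by definition: L = 1.

L = 1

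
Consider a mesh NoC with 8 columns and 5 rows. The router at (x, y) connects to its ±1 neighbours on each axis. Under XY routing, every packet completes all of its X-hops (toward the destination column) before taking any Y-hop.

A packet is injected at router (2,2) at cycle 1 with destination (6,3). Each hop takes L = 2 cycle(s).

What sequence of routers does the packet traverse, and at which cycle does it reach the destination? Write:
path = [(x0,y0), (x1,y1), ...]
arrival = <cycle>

  0. router=(2,2) cycle=1 (inject)
  1. router=(3,2) cycle=3 dir=E
  2. router=(4,2) cycle=5 dir=E
  3. router=(5,2) cycle=7 dir=E
  4. router=(6,2) cycle=9 dir=E
  5. router=(6,3) cycle=11 dir=N

path = [(2,2), (3,2), (4,2), (5,2), (6,2), (6,3)]
arrival = 11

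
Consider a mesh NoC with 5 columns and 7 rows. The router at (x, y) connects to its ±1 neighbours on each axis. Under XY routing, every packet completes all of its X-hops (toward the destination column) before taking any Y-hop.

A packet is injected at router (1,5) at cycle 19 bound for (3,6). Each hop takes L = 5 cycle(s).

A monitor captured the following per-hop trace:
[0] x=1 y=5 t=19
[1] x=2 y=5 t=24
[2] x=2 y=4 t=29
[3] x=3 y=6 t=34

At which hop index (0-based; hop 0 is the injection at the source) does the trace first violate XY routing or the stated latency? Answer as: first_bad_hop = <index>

check 1→ d=(1,0) cyc+5: ok
check 2→ d=(0,-1) cyc+5: BAD: Y-move but x=2≠3

first_bad_hop = 2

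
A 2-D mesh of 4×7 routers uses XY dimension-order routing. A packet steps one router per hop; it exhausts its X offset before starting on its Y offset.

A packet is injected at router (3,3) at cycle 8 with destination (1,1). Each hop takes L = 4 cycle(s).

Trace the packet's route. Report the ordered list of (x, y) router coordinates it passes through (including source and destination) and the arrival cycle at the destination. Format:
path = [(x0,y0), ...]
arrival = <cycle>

path = [(3,3), (2,3), (1,3), (1,2), (1,1)]
arrival = 24

src (3,3)  cyc=8
W→(2,3)  cyc=12
W→(1,3)  cyc=16
S→(1,2)  cyc=20
S→(1,1)  cyc=24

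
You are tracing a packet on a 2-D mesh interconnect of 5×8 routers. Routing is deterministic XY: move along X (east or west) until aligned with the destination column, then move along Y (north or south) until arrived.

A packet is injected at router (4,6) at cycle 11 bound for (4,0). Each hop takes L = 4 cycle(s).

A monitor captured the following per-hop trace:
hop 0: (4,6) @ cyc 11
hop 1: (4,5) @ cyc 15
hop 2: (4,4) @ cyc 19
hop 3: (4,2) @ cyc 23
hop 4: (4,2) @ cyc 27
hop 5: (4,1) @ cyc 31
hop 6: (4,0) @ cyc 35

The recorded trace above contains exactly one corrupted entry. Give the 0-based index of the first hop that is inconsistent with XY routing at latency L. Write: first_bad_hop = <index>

check 1→ d=(0,-1) cyc+4: ok
check 2→ d=(0,-1) cyc+4: ok
check 3→ d=(0,-2) cyc+4: BAD: non-unit step

first_bad_hop = 3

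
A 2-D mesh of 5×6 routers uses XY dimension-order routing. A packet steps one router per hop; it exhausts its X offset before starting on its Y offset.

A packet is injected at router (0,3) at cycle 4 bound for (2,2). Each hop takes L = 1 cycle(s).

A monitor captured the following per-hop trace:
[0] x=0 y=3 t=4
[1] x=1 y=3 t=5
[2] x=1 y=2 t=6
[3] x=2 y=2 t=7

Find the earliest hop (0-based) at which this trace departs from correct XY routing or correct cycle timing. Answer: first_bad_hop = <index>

hop 1: step (+1,+0), +1 cyc — ok
hop 2: step (+0,-1), +1 cyc — BAD: Y-move but x=1≠2

first_bad_hop = 2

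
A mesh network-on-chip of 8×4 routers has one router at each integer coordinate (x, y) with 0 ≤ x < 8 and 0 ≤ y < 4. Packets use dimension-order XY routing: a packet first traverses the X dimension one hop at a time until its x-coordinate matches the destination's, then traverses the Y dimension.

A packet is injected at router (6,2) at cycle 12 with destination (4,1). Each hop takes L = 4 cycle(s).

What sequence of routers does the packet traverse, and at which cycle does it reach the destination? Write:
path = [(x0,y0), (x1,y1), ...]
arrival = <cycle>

path = [(6,2), (5,2), (4,2), (4,1)]
arrival = 24

src (6,2)  cyc=12
W→(5,2)  cyc=16
W→(4,2)  cyc=20
S→(4,1)  cyc=24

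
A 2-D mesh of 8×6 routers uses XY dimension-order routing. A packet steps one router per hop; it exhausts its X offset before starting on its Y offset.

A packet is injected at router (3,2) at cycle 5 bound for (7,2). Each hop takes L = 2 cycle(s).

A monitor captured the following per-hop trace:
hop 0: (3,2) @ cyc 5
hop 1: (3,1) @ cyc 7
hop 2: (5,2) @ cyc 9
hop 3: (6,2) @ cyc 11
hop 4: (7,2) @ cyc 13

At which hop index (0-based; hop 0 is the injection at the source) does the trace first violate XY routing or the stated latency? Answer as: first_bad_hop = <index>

check 1→ d=(0,-1) cyc+2: BAD: Y-move but x=3≠7

first_bad_hop = 1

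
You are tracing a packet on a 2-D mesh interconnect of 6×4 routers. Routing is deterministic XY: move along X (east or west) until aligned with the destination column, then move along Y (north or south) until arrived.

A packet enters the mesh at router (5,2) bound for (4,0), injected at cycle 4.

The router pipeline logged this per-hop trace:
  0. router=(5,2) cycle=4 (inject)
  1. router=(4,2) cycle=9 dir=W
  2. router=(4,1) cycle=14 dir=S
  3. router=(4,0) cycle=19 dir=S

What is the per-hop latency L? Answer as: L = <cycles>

Δcyc across hop 0→1: 9 − 4 = 5.
Per-hop latency L = Δcyc = 5.

L = 5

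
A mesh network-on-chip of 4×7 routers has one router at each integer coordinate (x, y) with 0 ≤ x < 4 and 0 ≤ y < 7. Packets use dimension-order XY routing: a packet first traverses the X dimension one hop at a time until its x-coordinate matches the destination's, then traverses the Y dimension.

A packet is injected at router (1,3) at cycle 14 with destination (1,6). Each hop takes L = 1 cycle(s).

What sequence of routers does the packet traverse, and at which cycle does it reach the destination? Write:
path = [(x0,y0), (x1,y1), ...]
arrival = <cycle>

#0 — 1,3 | c14
#1 — 1,4 | c15 | N
#2 — 1,5 | c16 | N
#3 — 1,6 | c17 | N

path = [(1,3), (1,4), (1,5), (1,6)]
arrival = 17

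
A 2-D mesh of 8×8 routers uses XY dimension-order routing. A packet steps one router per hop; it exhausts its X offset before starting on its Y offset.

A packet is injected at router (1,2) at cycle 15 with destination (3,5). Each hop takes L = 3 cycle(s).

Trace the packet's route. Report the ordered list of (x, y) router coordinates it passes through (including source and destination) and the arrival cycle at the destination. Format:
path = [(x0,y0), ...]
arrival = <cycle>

[0] x=1 y=2 t=15
[1] x=2 y=2 t=18 →E
[2] x=3 y=2 t=21 →E
[3] x=3 y=3 t=24 →N
[4] x=3 y=4 t=27 →N
[5] x=3 y=5 t=30 →N

path = [(1,2), (2,2), (3,2), (3,3), (3,4), (3,5)]
arrival = 30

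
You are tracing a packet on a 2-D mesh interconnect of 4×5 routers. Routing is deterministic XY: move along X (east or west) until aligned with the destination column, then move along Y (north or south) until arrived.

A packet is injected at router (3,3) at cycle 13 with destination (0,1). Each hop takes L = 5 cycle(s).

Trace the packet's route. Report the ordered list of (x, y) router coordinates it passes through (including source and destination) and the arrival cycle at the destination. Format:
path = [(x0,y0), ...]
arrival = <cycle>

  0. router=(3,3) cycle=13 (inject)
  1. router=(2,3) cycle=18 dir=W
  2. router=(1,3) cycle=23 dir=W
  3. router=(0,3) cycle=28 dir=W
  4. router=(0,2) cycle=33 dir=S
  5. router=(0,1) cycle=38 dir=S

path = [(3,3), (2,3), (1,3), (0,3), (0,2), (0,1)]
arrival = 38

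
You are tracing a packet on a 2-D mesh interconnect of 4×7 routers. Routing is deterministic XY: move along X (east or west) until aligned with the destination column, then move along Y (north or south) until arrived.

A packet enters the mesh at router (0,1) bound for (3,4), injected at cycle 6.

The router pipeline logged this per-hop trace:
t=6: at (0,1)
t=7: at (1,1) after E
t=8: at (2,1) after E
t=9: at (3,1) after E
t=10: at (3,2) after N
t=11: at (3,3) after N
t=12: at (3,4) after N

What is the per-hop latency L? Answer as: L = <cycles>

L = 1

From hop 0 (6) to hop 1 (7): +1 cycles.
Each hop adds L, hence L = 1.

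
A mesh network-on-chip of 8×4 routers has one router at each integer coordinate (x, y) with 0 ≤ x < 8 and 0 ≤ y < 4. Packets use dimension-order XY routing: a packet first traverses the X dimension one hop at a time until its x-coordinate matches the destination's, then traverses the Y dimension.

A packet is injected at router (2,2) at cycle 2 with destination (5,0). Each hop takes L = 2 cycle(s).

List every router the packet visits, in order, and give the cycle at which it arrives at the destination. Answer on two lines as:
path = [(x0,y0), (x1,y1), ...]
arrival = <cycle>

[0] x=2 y=2 t=2
[1] x=3 y=2 t=4 →E
[2] x=4 y=2 t=6 →E
[3] x=5 y=2 t=8 →E
[4] x=5 y=1 t=10 →S
[5] x=5 y=0 t=12 →S

path = [(2,2), (3,2), (4,2), (5,2), (5,1), (5,0)]
arrival = 12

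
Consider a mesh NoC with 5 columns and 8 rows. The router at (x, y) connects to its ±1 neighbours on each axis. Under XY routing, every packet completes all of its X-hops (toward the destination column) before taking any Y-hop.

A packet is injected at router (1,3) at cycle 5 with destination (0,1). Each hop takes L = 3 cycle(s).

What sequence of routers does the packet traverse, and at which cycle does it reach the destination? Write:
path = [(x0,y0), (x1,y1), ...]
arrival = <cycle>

path = [(1,3), (0,3), (0,2), (0,1)]
arrival = 14

src (1,3)  cyc=5
W→(0,3)  cyc=8
S→(0,2)  cyc=11
S→(0,1)  cyc=14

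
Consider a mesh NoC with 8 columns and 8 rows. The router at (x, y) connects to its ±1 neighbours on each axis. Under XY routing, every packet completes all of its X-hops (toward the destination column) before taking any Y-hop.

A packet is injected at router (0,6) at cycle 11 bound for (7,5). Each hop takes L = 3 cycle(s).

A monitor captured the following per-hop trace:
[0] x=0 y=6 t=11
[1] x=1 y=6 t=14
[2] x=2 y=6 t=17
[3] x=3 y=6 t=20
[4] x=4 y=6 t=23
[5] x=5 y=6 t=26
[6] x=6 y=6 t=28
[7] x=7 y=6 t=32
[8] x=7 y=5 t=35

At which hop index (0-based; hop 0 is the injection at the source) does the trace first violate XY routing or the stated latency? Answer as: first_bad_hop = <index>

first_bad_hop = 6

[1] (+1,+0) / 3c ⇒ ok
[2] (+1,+0) / 3c ⇒ ok
[3] (+1,+0) / 3c ⇒ ok
[4] (+1,+0) / 3c ⇒ ok
[5] (+1,+0) / 3c ⇒ ok
[6] (+1,+0) / 2c ⇒ BAD: Δcyc=2≠L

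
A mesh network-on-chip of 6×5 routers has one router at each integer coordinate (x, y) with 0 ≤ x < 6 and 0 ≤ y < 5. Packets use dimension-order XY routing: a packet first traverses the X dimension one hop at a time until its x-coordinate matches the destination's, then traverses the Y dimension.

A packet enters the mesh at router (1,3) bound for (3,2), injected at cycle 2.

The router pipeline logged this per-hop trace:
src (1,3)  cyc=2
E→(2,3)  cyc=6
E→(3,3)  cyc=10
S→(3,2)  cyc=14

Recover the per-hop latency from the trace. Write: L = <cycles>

L = 4

Between hops 0 and 1 the cycle counter advances 6 − 2 = 4.
One hop costs L cycles, so L = 4.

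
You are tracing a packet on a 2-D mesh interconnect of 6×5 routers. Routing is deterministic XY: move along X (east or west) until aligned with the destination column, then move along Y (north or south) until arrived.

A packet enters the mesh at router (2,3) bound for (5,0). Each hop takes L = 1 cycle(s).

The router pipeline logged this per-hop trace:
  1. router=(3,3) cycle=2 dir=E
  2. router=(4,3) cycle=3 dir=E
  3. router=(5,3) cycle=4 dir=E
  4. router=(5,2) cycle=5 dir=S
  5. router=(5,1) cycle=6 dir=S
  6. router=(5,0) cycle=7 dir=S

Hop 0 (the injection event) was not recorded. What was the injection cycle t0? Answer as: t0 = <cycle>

At hop 1 the cycle is 2; in general cyc_k = t0 + kL.
Subtract one hop: t0 = 2 − 1 = 1.

t0 = 1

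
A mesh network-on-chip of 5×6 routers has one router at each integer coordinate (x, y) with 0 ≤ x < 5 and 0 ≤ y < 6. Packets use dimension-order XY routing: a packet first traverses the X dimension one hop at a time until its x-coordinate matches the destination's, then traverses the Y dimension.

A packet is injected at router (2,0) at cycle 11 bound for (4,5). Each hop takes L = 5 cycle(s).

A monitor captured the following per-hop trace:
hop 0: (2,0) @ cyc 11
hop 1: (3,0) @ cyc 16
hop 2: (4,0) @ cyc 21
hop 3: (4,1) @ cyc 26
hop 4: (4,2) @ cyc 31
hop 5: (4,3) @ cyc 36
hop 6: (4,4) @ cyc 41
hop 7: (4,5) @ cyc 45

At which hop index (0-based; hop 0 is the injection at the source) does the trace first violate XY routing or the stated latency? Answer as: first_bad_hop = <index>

first_bad_hop = 7

[1] (+1,+0) / 5c ⇒ ok
[2] (+1,+0) / 5c ⇒ ok
[3] (+0,+1) / 5c ⇒ ok
[4] (+0,+1) / 5c ⇒ ok
[5] (+0,+1) / 5c ⇒ ok
[6] (+0,+1) / 5c ⇒ ok
[7] (+0,+1) / 4c ⇒ BAD: Δcyc=4≠L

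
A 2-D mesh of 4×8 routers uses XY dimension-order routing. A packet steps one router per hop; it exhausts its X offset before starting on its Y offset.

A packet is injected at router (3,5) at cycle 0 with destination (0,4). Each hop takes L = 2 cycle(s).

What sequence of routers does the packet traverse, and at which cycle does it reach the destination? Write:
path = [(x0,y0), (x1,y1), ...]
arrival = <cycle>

path = [(3,5), (2,5), (1,5), (0,5), (0,4)]
arrival = 8

  0. router=(3,5) cycle=0 (inject)
  1. router=(2,5) cycle=2 dir=W
  2. router=(1,5) cycle=4 dir=W
  3. router=(0,5) cycle=6 dir=W
  4. router=(0,4) cycle=8 dir=S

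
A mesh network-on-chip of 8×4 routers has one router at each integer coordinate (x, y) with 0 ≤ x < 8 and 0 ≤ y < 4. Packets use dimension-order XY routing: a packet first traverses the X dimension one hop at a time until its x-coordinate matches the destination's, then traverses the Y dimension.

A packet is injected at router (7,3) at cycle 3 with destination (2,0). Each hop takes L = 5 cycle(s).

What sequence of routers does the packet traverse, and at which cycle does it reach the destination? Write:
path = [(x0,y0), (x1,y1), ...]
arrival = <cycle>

src (7,3)  cyc=3
W→(6,3)  cyc=8
W→(5,3)  cyc=13
W→(4,3)  cyc=18
W→(3,3)  cyc=23
W→(2,3)  cyc=28
S→(2,2)  cyc=33
S→(2,1)  cyc=38
S→(2,0)  cyc=43

path = [(7,3), (6,3), (5,3), (4,3), (3,3), (2,3), (2,2), (2,1), (2,0)]
arrival = 43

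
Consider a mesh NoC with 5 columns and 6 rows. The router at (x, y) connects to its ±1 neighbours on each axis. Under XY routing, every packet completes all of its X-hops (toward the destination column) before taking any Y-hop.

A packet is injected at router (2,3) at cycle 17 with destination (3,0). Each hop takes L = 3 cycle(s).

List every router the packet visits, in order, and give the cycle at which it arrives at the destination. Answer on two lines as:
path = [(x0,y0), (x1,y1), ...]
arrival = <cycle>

  0. router=(2,3) cycle=17 (inject)
  1. router=(3,3) cycle=20 dir=E
  2. router=(3,2) cycle=23 dir=S
  3. router=(3,1) cycle=26 dir=S
  4. router=(3,0) cycle=29 dir=S

path = [(2,3), (3,3), (3,2), (3,1), (3,0)]
arrival = 29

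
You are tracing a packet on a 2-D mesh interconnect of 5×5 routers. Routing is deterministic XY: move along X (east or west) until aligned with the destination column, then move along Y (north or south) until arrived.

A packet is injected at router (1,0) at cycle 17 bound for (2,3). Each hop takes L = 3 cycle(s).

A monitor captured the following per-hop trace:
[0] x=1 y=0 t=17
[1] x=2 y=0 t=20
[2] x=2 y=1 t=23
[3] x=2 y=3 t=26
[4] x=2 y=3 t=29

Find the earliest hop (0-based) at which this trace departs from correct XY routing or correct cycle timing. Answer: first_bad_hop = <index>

first_bad_hop = 3

  1: Δx=+1 Δy=+0 Δt=3 [ok]
  2: Δx=+0 Δy=+1 Δt=3 [ok]
  3: Δx=+0 Δy=+2 Δt=3 [BAD: non-unit step]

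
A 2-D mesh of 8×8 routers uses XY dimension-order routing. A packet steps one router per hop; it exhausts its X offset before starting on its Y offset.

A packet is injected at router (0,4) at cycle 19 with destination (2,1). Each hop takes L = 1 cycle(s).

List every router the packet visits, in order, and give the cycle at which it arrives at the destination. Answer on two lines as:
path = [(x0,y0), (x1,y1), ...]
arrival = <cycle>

[0] x=0 y=4 t=19
[1] x=1 y=4 t=20 →E
[2] x=2 y=4 t=21 →E
[3] x=2 y=3 t=22 →S
[4] x=2 y=2 t=23 →S
[5] x=2 y=1 t=24 →S

path = [(0,4), (1,4), (2,4), (2,3), (2,2), (2,1)]
arrival = 24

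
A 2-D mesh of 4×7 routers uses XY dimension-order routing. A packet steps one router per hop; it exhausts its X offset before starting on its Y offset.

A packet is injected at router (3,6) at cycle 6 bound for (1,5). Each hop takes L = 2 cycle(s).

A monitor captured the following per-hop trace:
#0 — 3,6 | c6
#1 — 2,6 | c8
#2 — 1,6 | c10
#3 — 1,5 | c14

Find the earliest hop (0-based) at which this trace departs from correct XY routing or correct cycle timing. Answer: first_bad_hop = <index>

first_bad_hop = 3

  1: Δx=-1 Δy=+0 Δt=2 [ok]
  2: Δx=-1 Δy=+0 Δt=2 [ok]
  3: Δx=+0 Δy=-1 Δt=4 [BAD: Δcyc=4≠L]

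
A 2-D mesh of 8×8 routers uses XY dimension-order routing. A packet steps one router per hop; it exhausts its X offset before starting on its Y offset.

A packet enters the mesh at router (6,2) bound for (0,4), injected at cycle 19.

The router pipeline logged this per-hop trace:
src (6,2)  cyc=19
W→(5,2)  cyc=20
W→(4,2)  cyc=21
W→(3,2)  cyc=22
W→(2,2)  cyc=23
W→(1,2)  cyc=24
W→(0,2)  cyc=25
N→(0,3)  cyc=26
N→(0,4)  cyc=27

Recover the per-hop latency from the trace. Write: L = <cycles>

L = 1

From hop 0 (19) to hop 1 (20): +1 cycles.
Each hop adds L, hence L = 1.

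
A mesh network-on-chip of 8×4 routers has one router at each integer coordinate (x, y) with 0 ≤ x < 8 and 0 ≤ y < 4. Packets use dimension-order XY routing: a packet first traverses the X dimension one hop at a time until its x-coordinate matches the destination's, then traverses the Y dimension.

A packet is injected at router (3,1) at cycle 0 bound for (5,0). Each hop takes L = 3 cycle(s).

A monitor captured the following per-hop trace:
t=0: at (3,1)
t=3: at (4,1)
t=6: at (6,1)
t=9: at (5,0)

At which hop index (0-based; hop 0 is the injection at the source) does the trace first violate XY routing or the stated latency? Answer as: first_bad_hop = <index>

first_bad_hop = 2

  1: Δx=+1 Δy=+0 Δt=3 [ok]
  2: Δx=+2 Δy=+0 Δt=3 [BAD: non-unit step]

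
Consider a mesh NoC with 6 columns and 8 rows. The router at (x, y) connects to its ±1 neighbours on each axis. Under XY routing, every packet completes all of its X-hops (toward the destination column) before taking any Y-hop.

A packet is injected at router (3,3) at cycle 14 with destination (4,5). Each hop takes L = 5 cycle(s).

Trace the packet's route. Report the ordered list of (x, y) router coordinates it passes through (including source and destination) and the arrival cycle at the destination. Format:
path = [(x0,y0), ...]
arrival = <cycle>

path = [(3,3), (4,3), (4,4), (4,5)]
arrival = 29

[0] x=3 y=3 t=14
[1] x=4 y=3 t=19 →E
[2] x=4 y=4 t=24 →N
[3] x=4 y=5 t=29 →N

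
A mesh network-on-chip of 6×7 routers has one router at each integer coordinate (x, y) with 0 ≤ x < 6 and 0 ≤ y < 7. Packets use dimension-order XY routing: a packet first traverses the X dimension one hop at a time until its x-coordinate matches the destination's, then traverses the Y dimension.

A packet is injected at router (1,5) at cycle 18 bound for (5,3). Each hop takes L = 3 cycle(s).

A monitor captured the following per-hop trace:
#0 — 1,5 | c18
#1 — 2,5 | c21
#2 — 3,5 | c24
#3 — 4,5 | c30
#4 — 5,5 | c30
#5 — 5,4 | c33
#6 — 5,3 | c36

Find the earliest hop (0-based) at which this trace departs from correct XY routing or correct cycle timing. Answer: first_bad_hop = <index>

  1: Δx=+1 Δy=+0 Δt=3 [ok]
  2: Δx=+1 Δy=+0 Δt=3 [ok]
  3: Δx=+1 Δy=+0 Δt=6 [BAD: Δcyc=6≠L]

first_bad_hop = 3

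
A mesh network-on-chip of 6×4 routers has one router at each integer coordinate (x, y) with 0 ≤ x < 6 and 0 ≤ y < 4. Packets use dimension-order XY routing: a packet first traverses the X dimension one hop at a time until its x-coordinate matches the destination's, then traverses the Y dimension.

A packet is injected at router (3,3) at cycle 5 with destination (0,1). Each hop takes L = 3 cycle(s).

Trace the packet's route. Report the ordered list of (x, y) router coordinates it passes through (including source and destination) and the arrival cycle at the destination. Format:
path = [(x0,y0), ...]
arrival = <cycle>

path = [(3,3), (2,3), (1,3), (0,3), (0,2), (0,1)]
arrival = 20

src (3,3)  cyc=5
W→(2,3)  cyc=8
W→(1,3)  cyc=11
W→(0,3)  cyc=14
S→(0,2)  cyc=17
S→(0,1)  cyc=20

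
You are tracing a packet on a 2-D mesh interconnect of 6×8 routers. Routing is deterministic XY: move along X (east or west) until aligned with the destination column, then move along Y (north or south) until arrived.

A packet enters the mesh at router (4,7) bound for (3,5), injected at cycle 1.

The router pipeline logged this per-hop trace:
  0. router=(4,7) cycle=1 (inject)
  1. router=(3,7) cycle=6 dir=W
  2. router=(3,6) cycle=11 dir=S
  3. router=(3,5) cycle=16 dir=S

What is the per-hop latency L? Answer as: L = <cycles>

From hop 0 (1) to hop 1 (6): +5 cycles.
That increment is L by definition: L = 5.

L = 5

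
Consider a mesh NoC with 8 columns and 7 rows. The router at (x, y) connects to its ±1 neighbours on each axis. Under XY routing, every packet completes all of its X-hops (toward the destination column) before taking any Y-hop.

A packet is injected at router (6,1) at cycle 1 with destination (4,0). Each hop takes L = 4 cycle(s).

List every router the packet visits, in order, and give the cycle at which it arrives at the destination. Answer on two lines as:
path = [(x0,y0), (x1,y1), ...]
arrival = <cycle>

hop 0: (6,1) @ cyc 1
hop 1: (5,1) @ cyc 5  [W]
hop 2: (4,1) @ cyc 9  [W]
hop 3: (4,0) @ cyc 13  [S]

path = [(6,1), (5,1), (4,1), (4,0)]
arrival = 13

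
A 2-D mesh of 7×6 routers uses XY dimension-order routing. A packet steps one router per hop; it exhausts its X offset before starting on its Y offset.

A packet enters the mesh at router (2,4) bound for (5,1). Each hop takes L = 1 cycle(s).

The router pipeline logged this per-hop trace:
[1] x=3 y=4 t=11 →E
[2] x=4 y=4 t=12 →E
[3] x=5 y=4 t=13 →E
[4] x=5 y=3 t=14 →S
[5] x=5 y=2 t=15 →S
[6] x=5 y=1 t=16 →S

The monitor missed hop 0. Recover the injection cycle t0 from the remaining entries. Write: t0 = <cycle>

Hop 1 reached at cycle 11; hop k is at t0 + k·L.
Subtract one hop: t0 = 11 − 1 = 10.

t0 = 10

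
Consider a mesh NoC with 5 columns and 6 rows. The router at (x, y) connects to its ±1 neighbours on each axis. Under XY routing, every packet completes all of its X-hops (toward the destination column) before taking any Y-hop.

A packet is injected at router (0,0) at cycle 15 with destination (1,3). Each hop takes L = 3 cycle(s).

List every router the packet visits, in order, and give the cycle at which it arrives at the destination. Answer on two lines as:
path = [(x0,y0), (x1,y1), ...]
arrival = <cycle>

path = [(0,0), (1,0), (1,1), (1,2), (1,3)]
arrival = 27

src (0,0)  cyc=15
E→(1,0)  cyc=18
N→(1,1)  cyc=21
N→(1,2)  cyc=24
N→(1,3)  cyc=27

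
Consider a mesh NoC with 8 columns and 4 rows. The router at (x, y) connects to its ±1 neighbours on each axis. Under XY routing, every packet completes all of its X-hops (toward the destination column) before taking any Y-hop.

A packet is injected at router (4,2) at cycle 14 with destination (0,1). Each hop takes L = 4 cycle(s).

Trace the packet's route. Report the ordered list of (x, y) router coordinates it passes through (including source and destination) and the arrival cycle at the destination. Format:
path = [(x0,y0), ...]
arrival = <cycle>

t=14: at (4,2)
t=18: at (3,2) after W
t=22: at (2,2) after W
t=26: at (1,2) after W
t=30: at (0,2) after W
t=34: at (0,1) after S

path = [(4,2), (3,2), (2,2), (1,2), (0,2), (0,1)]
arrival = 34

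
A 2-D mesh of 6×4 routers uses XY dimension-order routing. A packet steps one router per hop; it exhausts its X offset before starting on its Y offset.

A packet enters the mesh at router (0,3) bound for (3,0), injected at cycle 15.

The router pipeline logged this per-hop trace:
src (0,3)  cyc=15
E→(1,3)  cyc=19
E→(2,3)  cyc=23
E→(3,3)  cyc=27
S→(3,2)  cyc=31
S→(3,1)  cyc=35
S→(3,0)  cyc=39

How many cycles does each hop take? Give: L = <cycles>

From hop 0 (15) to hop 1 (19): +4 cycles.
Each hop adds L, hence L = 4.

L = 4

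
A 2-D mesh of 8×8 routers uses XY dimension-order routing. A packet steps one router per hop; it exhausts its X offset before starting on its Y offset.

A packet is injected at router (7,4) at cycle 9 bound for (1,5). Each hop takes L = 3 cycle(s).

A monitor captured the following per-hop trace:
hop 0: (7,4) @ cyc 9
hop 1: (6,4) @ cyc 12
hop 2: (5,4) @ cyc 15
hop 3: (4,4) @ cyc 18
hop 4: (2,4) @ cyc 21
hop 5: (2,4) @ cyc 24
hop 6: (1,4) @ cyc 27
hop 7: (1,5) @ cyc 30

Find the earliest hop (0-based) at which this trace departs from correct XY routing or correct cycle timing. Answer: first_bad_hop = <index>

  1: Δx=-1 Δy=+0 Δt=3 [ok]
  2: Δx=-1 Δy=+0 Δt=3 [ok]
  3: Δx=-1 Δy=+0 Δt=3 [ok]
  4: Δx=-2 Δy=+0 Δt=3 [BAD: non-unit step]

first_bad_hop = 4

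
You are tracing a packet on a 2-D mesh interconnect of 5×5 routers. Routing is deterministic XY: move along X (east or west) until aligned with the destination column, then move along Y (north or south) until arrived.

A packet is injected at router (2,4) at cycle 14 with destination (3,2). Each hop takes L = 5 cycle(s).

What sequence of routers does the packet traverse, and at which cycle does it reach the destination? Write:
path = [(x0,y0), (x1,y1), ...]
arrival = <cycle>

path = [(2,4), (3,4), (3,3), (3,2)]
arrival = 29

  0. router=(2,4) cycle=14 (inject)
  1. router=(3,4) cycle=19 dir=E
  2. router=(3,3) cycle=24 dir=S
  3. router=(3,2) cycle=29 dir=S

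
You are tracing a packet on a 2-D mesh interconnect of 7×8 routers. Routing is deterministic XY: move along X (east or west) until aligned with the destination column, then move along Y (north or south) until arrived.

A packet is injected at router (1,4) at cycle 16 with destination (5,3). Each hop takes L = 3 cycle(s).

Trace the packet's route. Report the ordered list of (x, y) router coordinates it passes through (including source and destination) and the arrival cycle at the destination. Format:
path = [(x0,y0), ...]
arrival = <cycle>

path = [(1,4), (2,4), (3,4), (4,4), (5,4), (5,3)]
arrival = 31

  0. router=(1,4) cycle=16 (inject)
  1. router=(2,4) cycle=19 dir=E
  2. router=(3,4) cycle=22 dir=E
  3. router=(4,4) cycle=25 dir=E
  4. router=(5,4) cycle=28 dir=E
  5. router=(5,3) cycle=31 dir=S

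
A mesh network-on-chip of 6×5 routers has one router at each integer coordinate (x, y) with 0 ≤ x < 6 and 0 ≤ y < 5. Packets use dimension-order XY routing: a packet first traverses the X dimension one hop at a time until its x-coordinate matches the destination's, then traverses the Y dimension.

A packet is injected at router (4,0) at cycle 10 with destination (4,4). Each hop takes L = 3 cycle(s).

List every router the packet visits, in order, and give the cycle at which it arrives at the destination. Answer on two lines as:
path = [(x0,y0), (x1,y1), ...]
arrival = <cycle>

path = [(4,0), (4,1), (4,2), (4,3), (4,4)]
arrival = 22

src (4,0)  cyc=10
N→(4,1)  cyc=13
N→(4,2)  cyc=16
N→(4,3)  cyc=19
N→(4,4)  cyc=22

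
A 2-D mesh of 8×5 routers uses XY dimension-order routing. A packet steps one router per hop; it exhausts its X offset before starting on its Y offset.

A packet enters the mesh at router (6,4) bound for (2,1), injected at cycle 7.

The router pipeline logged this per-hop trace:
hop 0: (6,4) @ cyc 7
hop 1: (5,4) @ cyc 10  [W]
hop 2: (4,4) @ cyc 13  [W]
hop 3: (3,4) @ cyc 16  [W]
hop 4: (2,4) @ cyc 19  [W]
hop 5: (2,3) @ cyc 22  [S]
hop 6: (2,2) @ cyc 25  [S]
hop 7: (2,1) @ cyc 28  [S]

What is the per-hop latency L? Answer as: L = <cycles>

L = 3

From hop 0 (7) to hop 1 (10): +3 cycles.
That increment is L by definition: L = 3.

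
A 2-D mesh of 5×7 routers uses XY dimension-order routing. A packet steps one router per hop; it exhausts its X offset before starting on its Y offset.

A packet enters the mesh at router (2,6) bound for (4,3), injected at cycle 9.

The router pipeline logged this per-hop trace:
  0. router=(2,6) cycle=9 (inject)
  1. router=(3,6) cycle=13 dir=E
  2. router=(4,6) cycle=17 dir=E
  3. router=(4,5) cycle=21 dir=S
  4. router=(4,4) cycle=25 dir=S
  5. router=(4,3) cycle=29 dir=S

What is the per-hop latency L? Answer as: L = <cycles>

Between hops 0 and 1 the cycle counter advances 13 − 9 = 4.
That increment is L by definition: L = 4.

L = 4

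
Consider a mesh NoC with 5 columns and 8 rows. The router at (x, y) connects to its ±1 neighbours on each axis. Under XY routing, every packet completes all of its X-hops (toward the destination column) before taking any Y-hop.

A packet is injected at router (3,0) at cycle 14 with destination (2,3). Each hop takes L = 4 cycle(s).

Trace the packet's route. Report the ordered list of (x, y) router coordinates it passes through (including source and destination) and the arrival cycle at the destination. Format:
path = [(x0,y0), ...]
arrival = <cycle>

t=14: at (3,0)
t=18: at (2,0) after W
t=22: at (2,1) after N
t=26: at (2,2) after N
t=30: at (2,3) after N

path = [(3,0), (2,0), (2,1), (2,2), (2,3)]
arrival = 30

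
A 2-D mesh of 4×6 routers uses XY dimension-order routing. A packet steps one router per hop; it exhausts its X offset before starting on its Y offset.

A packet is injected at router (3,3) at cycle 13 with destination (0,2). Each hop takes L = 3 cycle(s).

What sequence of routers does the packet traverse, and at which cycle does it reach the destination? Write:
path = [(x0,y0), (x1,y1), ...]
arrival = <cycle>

path = [(3,3), (2,3), (1,3), (0,3), (0,2)]
arrival = 25

  0. router=(3,3) cycle=13 (inject)
  1. router=(2,3) cycle=16 dir=W
  2. router=(1,3) cycle=19 dir=W
  3. router=(0,3) cycle=22 dir=W
  4. router=(0,2) cycle=25 dir=S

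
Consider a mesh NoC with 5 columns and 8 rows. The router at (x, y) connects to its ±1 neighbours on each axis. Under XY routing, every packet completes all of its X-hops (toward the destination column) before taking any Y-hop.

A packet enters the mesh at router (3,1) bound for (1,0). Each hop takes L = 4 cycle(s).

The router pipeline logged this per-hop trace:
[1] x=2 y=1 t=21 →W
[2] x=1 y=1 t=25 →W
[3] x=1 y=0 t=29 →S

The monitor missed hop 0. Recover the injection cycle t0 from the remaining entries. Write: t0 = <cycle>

t0 = 17

cyc[1] = 21 and cyc[k] = t0 + k·L for every k.
t0 = cyc[1] − L = 21 − 4 = 17.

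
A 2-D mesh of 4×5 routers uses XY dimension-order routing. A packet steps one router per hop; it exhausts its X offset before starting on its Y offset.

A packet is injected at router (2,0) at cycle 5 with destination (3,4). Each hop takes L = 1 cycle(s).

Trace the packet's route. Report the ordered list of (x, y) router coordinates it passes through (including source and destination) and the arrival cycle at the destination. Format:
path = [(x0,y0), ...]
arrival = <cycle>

  0. router=(2,0) cycle=5 (inject)
  1. router=(3,0) cycle=6 dir=E
  2. router=(3,1) cycle=7 dir=N
  3. router=(3,2) cycle=8 dir=N
  4. router=(3,3) cycle=9 dir=N
  5. router=(3,4) cycle=10 dir=N

path = [(2,0), (3,0), (3,1), (3,2), (3,3), (3,4)]
arrival = 10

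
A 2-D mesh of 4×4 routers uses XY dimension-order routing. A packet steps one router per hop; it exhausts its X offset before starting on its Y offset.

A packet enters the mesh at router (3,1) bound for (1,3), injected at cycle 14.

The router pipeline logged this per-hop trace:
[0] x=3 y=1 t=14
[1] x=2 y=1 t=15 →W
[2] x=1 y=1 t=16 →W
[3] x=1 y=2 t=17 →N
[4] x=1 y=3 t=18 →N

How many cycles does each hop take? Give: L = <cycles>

L = 1

Δcyc across hop 0→1: 15 − 14 = 1.
One hop costs L cycles, so L = 1.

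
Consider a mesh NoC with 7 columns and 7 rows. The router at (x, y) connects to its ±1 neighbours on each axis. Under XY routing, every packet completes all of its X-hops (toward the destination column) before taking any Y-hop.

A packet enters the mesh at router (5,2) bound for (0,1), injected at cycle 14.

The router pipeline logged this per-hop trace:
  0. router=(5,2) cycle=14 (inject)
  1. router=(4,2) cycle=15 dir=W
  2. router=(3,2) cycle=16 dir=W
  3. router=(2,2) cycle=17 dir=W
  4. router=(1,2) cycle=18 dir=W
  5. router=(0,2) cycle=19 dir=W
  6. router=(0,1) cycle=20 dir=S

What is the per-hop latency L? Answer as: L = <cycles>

Δcyc across hop 0→1: 15 − 14 = 1.
One hop costs L cycles, so L = 1.

L = 1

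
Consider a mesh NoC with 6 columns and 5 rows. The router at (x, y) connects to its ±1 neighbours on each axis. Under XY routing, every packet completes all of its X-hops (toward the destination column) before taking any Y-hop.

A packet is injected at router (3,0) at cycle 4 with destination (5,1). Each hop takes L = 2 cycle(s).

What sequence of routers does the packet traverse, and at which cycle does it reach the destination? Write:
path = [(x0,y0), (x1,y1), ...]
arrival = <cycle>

  0. router=(3,0) cycle=4 (inject)
  1. router=(4,0) cycle=6 dir=E
  2. router=(5,0) cycle=8 dir=E
  3. router=(5,1) cycle=10 dir=N

path = [(3,0), (4,0), (5,0), (5,1)]
arrival = 10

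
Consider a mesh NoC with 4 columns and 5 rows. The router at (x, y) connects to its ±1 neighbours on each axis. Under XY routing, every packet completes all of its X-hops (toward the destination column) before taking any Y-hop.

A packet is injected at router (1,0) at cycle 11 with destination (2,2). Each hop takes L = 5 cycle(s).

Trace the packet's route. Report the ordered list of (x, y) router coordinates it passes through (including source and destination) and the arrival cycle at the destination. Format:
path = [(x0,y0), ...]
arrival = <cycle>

path = [(1,0), (2,0), (2,1), (2,2)]
arrival = 26

t=11: at (1,0)
t=16: at (2,0) after E
t=21: at (2,1) after N
t=26: at (2,2) after N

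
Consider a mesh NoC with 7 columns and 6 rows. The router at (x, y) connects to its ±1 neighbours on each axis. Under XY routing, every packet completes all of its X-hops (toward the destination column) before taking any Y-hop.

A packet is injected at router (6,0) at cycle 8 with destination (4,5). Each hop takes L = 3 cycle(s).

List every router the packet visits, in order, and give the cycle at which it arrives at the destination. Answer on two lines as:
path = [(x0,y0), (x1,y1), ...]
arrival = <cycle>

#0 — 6,0 | c8
#1 — 5,0 | c11 | W
#2 — 4,0 | c14 | W
#3 — 4,1 | c17 | N
#4 — 4,2 | c20 | N
#5 — 4,3 | c23 | N
#6 — 4,4 | c26 | N
#7 — 4,5 | c29 | N

path = [(6,0), (5,0), (4,0), (4,1), (4,2), (4,3), (4,4), (4,5)]
arrival = 29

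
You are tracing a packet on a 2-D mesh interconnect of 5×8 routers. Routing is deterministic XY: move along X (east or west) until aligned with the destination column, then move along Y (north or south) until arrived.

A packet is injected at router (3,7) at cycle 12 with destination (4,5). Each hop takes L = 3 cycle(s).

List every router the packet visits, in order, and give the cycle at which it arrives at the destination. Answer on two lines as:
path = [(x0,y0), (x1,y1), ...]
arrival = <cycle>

path = [(3,7), (4,7), (4,6), (4,5)]
arrival = 21

#0 — 3,7 | c12
#1 — 4,7 | c15 | E
#2 — 4,6 | c18 | S
#3 — 4,5 | c21 | S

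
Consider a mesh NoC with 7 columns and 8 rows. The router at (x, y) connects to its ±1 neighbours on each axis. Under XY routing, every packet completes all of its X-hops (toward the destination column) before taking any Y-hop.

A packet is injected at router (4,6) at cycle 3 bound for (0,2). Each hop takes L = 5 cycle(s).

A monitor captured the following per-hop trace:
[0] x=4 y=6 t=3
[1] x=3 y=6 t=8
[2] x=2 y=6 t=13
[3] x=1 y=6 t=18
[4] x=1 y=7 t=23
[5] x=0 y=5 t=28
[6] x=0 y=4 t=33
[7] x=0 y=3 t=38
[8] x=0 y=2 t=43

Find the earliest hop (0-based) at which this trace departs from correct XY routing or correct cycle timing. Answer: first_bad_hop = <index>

hop 1: step (-1,+0), +5 cyc — ok
hop 2: step (-1,+0), +5 cyc — ok
hop 3: step (-1,+0), +5 cyc — ok
hop 4: step (+0,+1), +5 cyc — BAD: Y-move but x=1≠0

first_bad_hop = 4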